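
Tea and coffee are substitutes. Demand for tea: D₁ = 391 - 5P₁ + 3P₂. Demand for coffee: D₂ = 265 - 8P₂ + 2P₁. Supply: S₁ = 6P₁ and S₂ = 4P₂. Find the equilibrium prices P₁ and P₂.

P₁ = 1829/42, P₂ = 3697/126

Market 1: 391 - 5P₁ + 3P₂ = 6P₁ → 11P₁ - 3P₂ = 391.
Market 2: 12P₂ - 2P₁ = 265.
Eliminating P₂: 12×(1) + 3×(2) gives 126P₁ = 5487, so P₁ = 1829/42.
Back-substitute into (2): P₂ = (265 + 2×1829/42) / 12 = 3697/126.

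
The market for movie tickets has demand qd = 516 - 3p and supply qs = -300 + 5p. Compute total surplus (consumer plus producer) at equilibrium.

Total surplus = 11760

Equilibrium: 516 - 3p = -300 + 5p gives p* = 102, q* = 210.
Demand choke price: p = 172; supply starts at p = 60.
CS = ½(172 − 102)(210) = 7350; PS = ½(102 − 60)(210) = 4410.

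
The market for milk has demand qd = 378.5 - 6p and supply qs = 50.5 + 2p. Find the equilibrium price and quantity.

Set qd = qs: 378.5 - 6p = 50.5 + 2p.
328 = 8p, so p* = 41.
q* = 378.5 − 6(41) = 132.5.

p* = 41, q* = 132.5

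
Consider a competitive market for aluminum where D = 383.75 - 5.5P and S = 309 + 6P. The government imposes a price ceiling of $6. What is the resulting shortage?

Equilibrium price would be P* = 6.5, so the ceiling at 6 binds.
At P = 6: D = 383.75 − 5.5(6) = 350.75, S = 309 + 6(6) = 345.
Shortage = 350.75 − 345 = 5.75.

Shortage = 5.75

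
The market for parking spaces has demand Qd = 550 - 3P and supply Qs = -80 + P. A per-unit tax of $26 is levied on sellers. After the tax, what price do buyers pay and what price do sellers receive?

Pre-tax equilibrium: P* = 157.5, Q* = 77.5.
Tax on sellers shifts supply to Qs = -80 + 1(P − 26) = -106 + P.
550 - 3P = -106 + P gives buyer price Pb = 164; sellers receive Ps = 164 − 26 = 138.
New quantity: Q = 550 − 3(164) = 58.

Buyers pay $164, sellers receive $138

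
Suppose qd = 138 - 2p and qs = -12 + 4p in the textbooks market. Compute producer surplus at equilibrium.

Equilibrium: 138 - 2p = -12 + 4p gives p* = 25, q* = 88.
Supply starts at p = 3 (where qs = 0).
PS = ½(25 − 3)(88) = 968.

Producer surplus = 968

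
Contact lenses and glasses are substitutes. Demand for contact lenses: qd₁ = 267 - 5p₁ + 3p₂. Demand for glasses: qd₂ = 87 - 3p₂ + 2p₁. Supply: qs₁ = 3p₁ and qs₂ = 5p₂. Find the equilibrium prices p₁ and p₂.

p₁ = 2397/58, p₂ = 615/29

Market 1: 267 - 5p₁ + 3p₂ = 3p₁ → 8p₁ - 3p₂ = 267.
Market 2: 8p₂ - 2p₁ = 87.
Eliminating p₂: 8×(1) + 3×(2) gives 58p₁ = 2397, so p₁ = 2397/58.
Back-substitute into (2): p₂ = (87 + 2×2397/58) / 8 = 615/29.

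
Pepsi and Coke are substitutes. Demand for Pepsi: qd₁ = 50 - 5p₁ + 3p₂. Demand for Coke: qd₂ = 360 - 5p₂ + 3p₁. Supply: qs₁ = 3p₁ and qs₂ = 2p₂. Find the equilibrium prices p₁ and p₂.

Market 1: 50 - 5p₁ + 3p₂ = 3p₁ → 8p₁ - 3p₂ = 50.
Market 2: 7p₂ - 3p₁ = 360.
Eliminating p₂: 7×(1) + 3×(2) gives 47p₁ = 1430, so p₁ = 1430/47.
Back-substitute into (2): p₂ = (360 + 3×1430/47) / 7 = 3030/47.

p₁ = 1430/47, p₂ = 3030/47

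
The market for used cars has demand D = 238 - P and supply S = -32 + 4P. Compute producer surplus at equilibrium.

Producer surplus = 4232

Equilibrium: 238 - P = -32 + 4P gives P* = 54, Q* = 184.
Supply starts at P = 8 (where S = 0).
PS = ½(54 − 8)(184) = 4232.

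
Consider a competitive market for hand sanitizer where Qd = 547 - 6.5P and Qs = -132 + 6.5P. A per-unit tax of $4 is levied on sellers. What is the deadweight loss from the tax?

Pre-tax equilibrium: P* = 679/13, Q* = 207.5.
Tax on sellers shifts supply to Qs = -132 + 6.5(P − 4) = -158 + 6.5P.
547 - 6.5P = -158 + 6.5P gives buyer price Pb = 705/13; sellers receive Ps = 705/13 − 4 = 653/13.
New quantity: Q = 547 − 6.5(705/13) = 194.5.
DWL = ½ × 4 × (207.5 − 194.5) = 26.

Deadweight loss = 26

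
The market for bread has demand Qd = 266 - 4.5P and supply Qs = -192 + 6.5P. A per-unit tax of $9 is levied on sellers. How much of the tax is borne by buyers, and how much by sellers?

Pre-tax equilibrium: P* = 458/11, Q* = 865/11.
Tax on sellers shifts supply to Qs = -192 + 6.5(P − 9) = -250.5 + 6.5P.
266 - 4.5P = -250.5 + 6.5P gives buyer price Pb = 1033/22; sellers receive Ps = 1033/22 − 9 = 835/22.
New quantity: Q = 266 − 4.5(1033/22) = 2407/44.
Buyer burden = 1033/22 − 458/11 = 117/22; seller burden = 458/11 − 835/22 = 81/22.

Buyers bear 117/22, sellers bear 81/22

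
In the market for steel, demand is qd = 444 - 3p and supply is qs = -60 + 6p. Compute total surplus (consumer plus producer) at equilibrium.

Equilibrium: 444 - 3p = -60 + 6p gives p* = 56, q* = 276.
Demand choke price: p = 148; supply starts at p = 10.
CS = ½(148 − 56)(276) = 12696; PS = ½(56 − 10)(276) = 6348.

Total surplus = 19044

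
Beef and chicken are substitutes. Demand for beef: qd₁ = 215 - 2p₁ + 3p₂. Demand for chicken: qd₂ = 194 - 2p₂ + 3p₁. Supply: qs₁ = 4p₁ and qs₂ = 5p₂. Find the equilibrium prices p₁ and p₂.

p₁ = 2087/33, p₂ = 603/11

Market 1: 215 - 2p₁ + 3p₂ = 4p₁ → 6p₁ - 3p₂ = 215.
Market 2: 7p₂ - 3p₁ = 194.
Eliminating p₂: 7×(1) + 3×(2) gives 33p₁ = 2087, so p₁ = 2087/33.
Back-substitute into (2): p₂ = (194 + 3×2087/33) / 7 = 603/11.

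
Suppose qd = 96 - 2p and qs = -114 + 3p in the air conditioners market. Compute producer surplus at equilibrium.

Equilibrium: 96 - 2p = -114 + 3p gives p* = 42, q* = 12.
Supply starts at p = 38 (where qs = 0).
PS = ½(42 − 38)(12) = 24.

Producer surplus = 24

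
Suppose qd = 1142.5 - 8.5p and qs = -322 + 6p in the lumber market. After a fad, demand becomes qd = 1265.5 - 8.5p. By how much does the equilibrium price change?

Original equilibrium: p* = 101, q* = 284.
New equilibrium: 1265.5 - 8.5p = -322 + 6p, so 1587.5 = 14.5p and p' = 3175/29; q' = 1265.5 − 8.5(3175/29) = 9712/29.
Change in price: 3175/29 − 101 = 246/29.

Δp = 246/29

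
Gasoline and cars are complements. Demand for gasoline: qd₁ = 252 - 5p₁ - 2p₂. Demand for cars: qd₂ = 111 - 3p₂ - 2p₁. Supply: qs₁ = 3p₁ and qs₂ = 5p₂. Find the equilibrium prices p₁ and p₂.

p₁ = 29.9, p₂ = 6.4

Market 1: 252 - 5p₁ - 2p₂ = 3p₁ → 8p₁ + 2p₂ = 252.
Market 2: 8p₂ + 2p₁ = 111.
Eliminating p₂: 8×(1) − 2×(2) gives 60p₁ = 1794, so p₁ = 29.9.
Back-substitute into (2): p₂ = (111 − 2×29.9) / 8 = 6.4.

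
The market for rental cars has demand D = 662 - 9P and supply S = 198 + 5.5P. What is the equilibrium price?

Set D = S: 662 - 9P = 198 + 5.5P.
464 = 14.5P, so P* = 32.
Q* = 662 − 9(32) = 374.

P* = 32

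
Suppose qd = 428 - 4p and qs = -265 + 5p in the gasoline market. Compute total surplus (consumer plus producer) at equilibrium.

Total surplus = 3240

Equilibrium: 428 - 4p = -265 + 5p gives p* = 77, q* = 120.
Demand choke price: p = 107; supply starts at p = 53.
CS = ½(107 − 77)(120) = 1800; PS = ½(77 − 53)(120) = 1440.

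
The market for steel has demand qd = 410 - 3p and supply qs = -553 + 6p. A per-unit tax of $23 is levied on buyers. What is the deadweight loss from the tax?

Deadweight loss = 529

Pre-tax equilibrium: p* = 107, q* = 89.
Tax on buyers shifts demand to qd = 410 − 3(p + 23) = 341 - 3p.
341 - 3p = -553 + 6p gives seller price ps = 298/3; buyers pay pb = 298/3 + 23 = 367/3.
New quantity: q = 410 − 3(367/3) = 43.
DWL = ½ × 23 × (89 − 43) = 529.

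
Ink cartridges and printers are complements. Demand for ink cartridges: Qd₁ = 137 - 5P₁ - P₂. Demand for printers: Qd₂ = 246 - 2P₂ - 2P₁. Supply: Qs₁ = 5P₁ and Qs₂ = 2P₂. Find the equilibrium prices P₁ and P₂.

P₁ = 151/19, P₂ = 1093/19

Market 1: 137 - 5P₁ - P₂ = 5P₁ → 10P₁ + P₂ = 137.
Market 2: 4P₂ + 2P₁ = 246.
Eliminating P₂: 4×(1) − 1×(2) gives 38P₁ = 302, so P₁ = 151/19.
Back-substitute into (2): P₂ = (246 − 2×151/19) / 4 = 1093/19.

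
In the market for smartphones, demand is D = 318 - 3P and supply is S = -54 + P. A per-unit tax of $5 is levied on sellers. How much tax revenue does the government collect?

Pre-tax equilibrium: P* = 93, Q* = 39.
Tax on sellers shifts supply to S = -54 + 1(P − 5) = -59 + P.
318 - 3P = -59 + P gives buyer price Pb = 94.25; sellers receive Ps = 94.25 − 5 = 89.25.
New quantity: Q = 318 − 3(94.25) = 35.25.
Revenue = 5 × 35.25 = 176.25.

Tax revenue = 176.25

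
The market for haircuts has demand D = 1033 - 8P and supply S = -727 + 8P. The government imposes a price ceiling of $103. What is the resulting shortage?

Shortage = 112

Equilibrium price would be P* = 110, so the ceiling at 103 binds.
At P = 103: D = 1033 − 8(103) = 209, S = -727 + 8(103) = 97.
Shortage = 209 − 97 = 112.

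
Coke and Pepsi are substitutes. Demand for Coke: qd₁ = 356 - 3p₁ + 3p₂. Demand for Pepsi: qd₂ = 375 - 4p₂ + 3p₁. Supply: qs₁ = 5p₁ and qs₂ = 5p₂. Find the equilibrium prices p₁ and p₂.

p₁ = 481/7, p₂ = 452/7

Market 1: 356 - 3p₁ + 3p₂ = 5p₁ → 8p₁ - 3p₂ = 356.
Market 2: 9p₂ - 3p₁ = 375.
Eliminating p₂: 9×(1) + 3×(2) gives 63p₁ = 4329, so p₁ = 481/7.
Back-substitute into (2): p₂ = (375 + 3×481/7) / 9 = 452/7.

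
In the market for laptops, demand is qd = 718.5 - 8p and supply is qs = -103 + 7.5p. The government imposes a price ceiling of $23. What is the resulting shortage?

Shortage = 465

Equilibrium price would be p* = 53, so the ceiling at 23 binds.
At p = 23: qd = 718.5 − 8(23) = 534.5, qs = -103 + 7.5(23) = 69.5.
Shortage = 534.5 − 69.5 = 465.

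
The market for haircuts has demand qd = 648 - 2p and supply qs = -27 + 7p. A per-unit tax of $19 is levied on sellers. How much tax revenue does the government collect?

Pre-tax equilibrium: p* = 75, q* = 498.
Tax on sellers shifts supply to qs = -27 + 7(p − 19) = -160 + 7p.
648 - 2p = -160 + 7p gives buyer price pb = 808/9; sellers receive ps = 808/9 − 19 = 637/9.
New quantity: q = 648 − 2(808/9) = 4216/9.
Revenue = 19 × 4216/9 = 80104/9.

Tax revenue = 80104/9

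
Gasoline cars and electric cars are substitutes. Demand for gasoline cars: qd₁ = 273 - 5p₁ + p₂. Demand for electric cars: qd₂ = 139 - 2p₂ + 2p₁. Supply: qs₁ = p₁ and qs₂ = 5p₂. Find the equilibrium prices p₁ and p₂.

p₁ = 51.25, p₂ = 34.5

Market 1: 273 - 5p₁ + p₂ = p₁ → 6p₁ - p₂ = 273.
Market 2: 7p₂ - 2p₁ = 139.
Eliminating p₂: 7×(1) + 1×(2) gives 40p₁ = 2050, so p₁ = 51.25.
Back-substitute into (2): p₂ = (139 + 2×51.25) / 7 = 34.5.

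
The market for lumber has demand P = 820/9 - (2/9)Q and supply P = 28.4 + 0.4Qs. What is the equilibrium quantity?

Set the two price expressions equal: 820/9 - (2/9)Q = 28.4 + 0.4Q.
2822/45 = (28/45)Q, so Q* = 1411/14.
P* = 820/9 − (2/9)(1411/14) = 481/7.

Q* = 1411/14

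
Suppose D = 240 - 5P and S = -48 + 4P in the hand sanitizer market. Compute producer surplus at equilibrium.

Equilibrium: 240 - 5P = -48 + 4P gives P* = 32, Q* = 80.
Supply starts at P = 12 (where S = 0).
PS = ½(32 − 12)(80) = 800.

Producer surplus = 800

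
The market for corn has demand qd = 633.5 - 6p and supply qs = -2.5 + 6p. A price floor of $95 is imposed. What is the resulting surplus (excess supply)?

Equilibrium price would be p* = 53, so the floor at 95 binds.
At p = 95: qd = 63.5, qs = 567.5.
Surplus = 567.5 − 63.5 = 504.

Surplus = 504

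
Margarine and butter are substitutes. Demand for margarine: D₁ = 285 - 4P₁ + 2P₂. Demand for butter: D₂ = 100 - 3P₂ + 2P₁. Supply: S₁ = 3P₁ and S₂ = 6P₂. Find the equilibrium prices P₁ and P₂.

Market 1: 285 - 4P₁ + 2P₂ = 3P₁ → 7P₁ - 2P₂ = 285.
Market 2: 9P₂ - 2P₁ = 100.
Eliminating P₂: 9×(1) + 2×(2) gives 59P₁ = 2765, so P₁ = 2765/59.
Back-substitute into (2): P₂ = (100 + 2×2765/59) / 9 = 1270/59.

P₁ = 2765/59, P₂ = 1270/59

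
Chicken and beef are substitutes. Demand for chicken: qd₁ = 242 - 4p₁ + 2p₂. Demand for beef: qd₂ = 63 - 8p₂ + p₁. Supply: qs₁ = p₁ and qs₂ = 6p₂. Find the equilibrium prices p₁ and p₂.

p₁ = 1757/34, p₂ = 557/68

Market 1: 242 - 4p₁ + 2p₂ = p₁ → 5p₁ - 2p₂ = 242.
Market 2: 14p₂ - p₁ = 63.
Eliminating p₂: 14×(1) + 2×(2) gives 68p₁ = 3514, so p₁ = 1757/34.
Back-substitute into (2): p₂ = (63 + 1×1757/34) / 14 = 557/68.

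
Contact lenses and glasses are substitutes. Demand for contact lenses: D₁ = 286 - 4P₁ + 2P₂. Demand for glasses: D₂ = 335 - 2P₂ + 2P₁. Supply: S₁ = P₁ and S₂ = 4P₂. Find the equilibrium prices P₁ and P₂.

P₁ = 1193/13, P₂ = 2247/26

Market 1: 286 - 4P₁ + 2P₂ = P₁ → 5P₁ - 2P₂ = 286.
Market 2: 6P₂ - 2P₁ = 335.
Eliminating P₂: 6×(1) + 2×(2) gives 26P₁ = 2386, so P₁ = 1193/13.
Back-substitute into (2): P₂ = (335 + 2×1193/13) / 6 = 2247/26.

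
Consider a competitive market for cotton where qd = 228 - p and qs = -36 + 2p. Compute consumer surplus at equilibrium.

Equilibrium: 228 - p = -36 + 2p gives p* = 88, q* = 140.
Demand choke price (qd = 0): p = 228.
CS = ½(228 − 88)(140) = 9800.

Consumer surplus = 9800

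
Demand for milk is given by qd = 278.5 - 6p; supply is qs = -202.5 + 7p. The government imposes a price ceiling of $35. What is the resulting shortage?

Shortage = 26

Equilibrium price would be p* = 37, so the ceiling at 35 binds.
At p = 35: qd = 278.5 − 6(35) = 68.5, qs = -202.5 + 7(35) = 42.5.
Shortage = 68.5 − 42.5 = 26.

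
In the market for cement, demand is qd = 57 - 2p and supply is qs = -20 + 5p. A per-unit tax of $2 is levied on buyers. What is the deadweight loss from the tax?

Deadweight loss = 20/7

Pre-tax equilibrium: p* = 11, q* = 35.
Tax on buyers shifts demand to qd = 57 − 2(p + 2) = 53 - 2p.
53 - 2p = -20 + 5p gives seller price ps = 73/7; buyers pay pb = 73/7 + 2 = 87/7.
New quantity: q = 57 − 2(87/7) = 225/7.
DWL = ½ × 2 × (35 − 225/7) = 20/7.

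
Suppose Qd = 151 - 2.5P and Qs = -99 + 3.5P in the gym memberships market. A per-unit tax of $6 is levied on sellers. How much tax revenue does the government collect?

Tax revenue = 228.5

Pre-tax equilibrium: P* = 125/3, Q* = 281/6.
Tax on sellers shifts supply to Qs = -99 + 3.5(P − 6) = -120 + 3.5P.
151 - 2.5P = -120 + 3.5P gives buyer price Pb = 271/6; sellers receive Ps = 271/6 − 6 = 235/6.
New quantity: Q = 151 − 2.5(271/6) = 457/12.
Revenue = 6 × 457/12 = 228.5.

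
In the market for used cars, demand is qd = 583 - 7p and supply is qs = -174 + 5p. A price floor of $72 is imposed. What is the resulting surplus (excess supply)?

Surplus = 107

Equilibrium price would be p* = 757/12, so the floor at 72 binds.
At p = 72: qd = 79, qs = 186.
Surplus = 186 − 79 = 107.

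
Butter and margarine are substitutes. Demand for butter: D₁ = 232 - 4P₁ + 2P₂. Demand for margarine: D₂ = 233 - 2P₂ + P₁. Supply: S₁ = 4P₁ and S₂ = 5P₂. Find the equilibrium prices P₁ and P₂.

Market 1: 232 - 4P₁ + 2P₂ = 4P₁ → 8P₁ - 2P₂ = 232.
Market 2: 7P₂ - P₁ = 233.
Eliminating P₂: 7×(1) + 2×(2) gives 54P₁ = 2090, so P₁ = 1045/27.
Back-substitute into (2): P₂ = (233 + 1×1045/27) / 7 = 1048/27.

P₁ = 1045/27, P₂ = 1048/27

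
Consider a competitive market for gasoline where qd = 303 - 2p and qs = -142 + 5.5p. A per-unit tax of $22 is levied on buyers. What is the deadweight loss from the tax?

Deadweight loss = 5324/15

Pre-tax equilibrium: p* = 178/3, q* = 553/3.
Tax on buyers shifts demand to qd = 303 − 2(p + 22) = 259 - 2p.
259 - 2p = -142 + 5.5p gives seller price ps = 802/15; buyers pay pb = 802/15 + 22 = 1132/15.
New quantity: q = 303 − 2(1132/15) = 2281/15.
DWL = ½ × 22 × (553/3 − 2281/15) = 5324/15.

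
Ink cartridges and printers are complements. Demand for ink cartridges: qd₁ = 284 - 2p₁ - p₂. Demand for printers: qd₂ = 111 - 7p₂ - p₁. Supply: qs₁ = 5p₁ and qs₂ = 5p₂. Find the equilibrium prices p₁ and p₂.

Market 1: 284 - 2p₁ - p₂ = 5p₁ → 7p₁ + p₂ = 284.
Market 2: 12p₂ + p₁ = 111.
Eliminating p₂: 12×(1) − 1×(2) gives 83p₁ = 3297, so p₁ = 3297/83.
Back-substitute into (2): p₂ = (111 − 1×3297/83) / 12 = 493/83.

p₁ = 3297/83, p₂ = 493/83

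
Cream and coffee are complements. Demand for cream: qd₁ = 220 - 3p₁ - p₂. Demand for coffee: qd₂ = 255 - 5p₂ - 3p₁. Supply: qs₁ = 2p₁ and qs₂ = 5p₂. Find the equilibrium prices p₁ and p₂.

p₁ = 1945/47, p₂ = 615/47

Market 1: 220 - 3p₁ - p₂ = 2p₁ → 5p₁ + p₂ = 220.
Market 2: 10p₂ + 3p₁ = 255.
Eliminating p₂: 10×(1) − 1×(2) gives 47p₁ = 1945, so p₁ = 1945/47.
Back-substitute into (2): p₂ = (255 − 3×1945/47) / 10 = 615/47.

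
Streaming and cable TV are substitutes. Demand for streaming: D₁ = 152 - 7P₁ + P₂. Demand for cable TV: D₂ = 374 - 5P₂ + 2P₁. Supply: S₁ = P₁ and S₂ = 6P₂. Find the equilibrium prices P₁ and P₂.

P₁ = 1023/43, P₂ = 1648/43

Market 1: 152 - 7P₁ + P₂ = P₁ → 8P₁ - P₂ = 152.
Market 2: 11P₂ - 2P₁ = 374.
Eliminating P₂: 11×(1) + 1×(2) gives 86P₁ = 2046, so P₁ = 1023/43.
Back-substitute into (2): P₂ = (374 + 2×1023/43) / 11 = 1648/43.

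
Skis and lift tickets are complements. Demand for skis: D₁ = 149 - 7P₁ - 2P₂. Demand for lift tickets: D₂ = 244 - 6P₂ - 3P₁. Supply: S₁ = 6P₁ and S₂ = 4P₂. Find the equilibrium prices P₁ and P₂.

Market 1: 149 - 7P₁ - 2P₂ = 6P₁ → 13P₁ + 2P₂ = 149.
Market 2: 10P₂ + 3P₁ = 244.
Eliminating P₂: 10×(1) − 2×(2) gives 124P₁ = 1002, so P₁ = 501/62.
Back-substitute into (2): P₂ = (244 − 3×501/62) / 10 = 2725/124.

P₁ = 501/62, P₂ = 2725/124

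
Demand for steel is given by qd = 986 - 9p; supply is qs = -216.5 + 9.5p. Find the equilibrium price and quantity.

Set qd = qs: 986 - 9p = -216.5 + 9.5p.
1202.5 = 18.5p, so p* = 65.
q* = 986 − 9(65) = 401.

p* = 65, q* = 401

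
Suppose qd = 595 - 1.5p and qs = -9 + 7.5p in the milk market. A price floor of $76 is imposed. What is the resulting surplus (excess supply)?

Equilibrium price would be p* = 604/9, so the floor at 76 binds.
At p = 76: qd = 481, qs = 561.
Surplus = 561 − 481 = 80.

Surplus = 80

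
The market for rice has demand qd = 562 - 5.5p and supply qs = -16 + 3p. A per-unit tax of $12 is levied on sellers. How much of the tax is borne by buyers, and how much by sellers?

Buyers bear 72/17, sellers bear 132/17

Pre-tax equilibrium: p* = 68, q* = 188.
Tax on sellers shifts supply to qs = -16 + 3(p − 12) = -52 + 3p.
562 - 5.5p = -52 + 3p gives buyer price pb = 1228/17; sellers receive ps = 1228/17 − 12 = 1024/17.
New quantity: q = 562 − 5.5(1228/17) = 2800/17.
Buyer burden = 1228/17 − 68 = 72/17; seller burden = 68 − 1024/17 = 132/17.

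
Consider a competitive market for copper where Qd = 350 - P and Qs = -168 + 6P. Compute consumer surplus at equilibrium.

Consumer surplus = 38088

Equilibrium: 350 - P = -168 + 6P gives P* = 74, Q* = 276.
Demand choke price (Qd = 0): P = 350.
CS = ½(350 − 74)(276) = 38088.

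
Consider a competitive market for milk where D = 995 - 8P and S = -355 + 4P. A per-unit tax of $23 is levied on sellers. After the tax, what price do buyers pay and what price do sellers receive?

Pre-tax equilibrium: P* = 112.5, Q* = 95.
Tax on sellers shifts supply to S = -355 + 4(P − 23) = -447 + 4P.
995 - 8P = -447 + 4P gives buyer price Pb = 721/6; sellers receive Ps = 721/6 − 23 = 583/6.
New quantity: Q = 995 − 8(721/6) = 101/3.

Buyers pay 721/6, sellers receive 583/6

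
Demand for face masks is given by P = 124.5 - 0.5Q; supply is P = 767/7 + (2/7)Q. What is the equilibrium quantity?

Set the two price expressions equal: 124.5 - 0.5Q = 767/7 + (2/7)Q.
209/14 = (11/14)Q, so Q* = 19.
P* = 124.5 − (0.5)(19) = 115.

Q* = 19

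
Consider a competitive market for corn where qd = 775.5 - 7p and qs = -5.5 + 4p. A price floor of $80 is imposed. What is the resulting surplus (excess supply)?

Equilibrium price would be p* = 71, so the floor at 80 binds.
At p = 80: qd = 215.5, qs = 314.5.
Surplus = 314.5 − 215.5 = 99.

Surplus = 99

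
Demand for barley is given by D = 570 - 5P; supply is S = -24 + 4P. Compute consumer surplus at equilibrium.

Consumer surplus = 5760

Equilibrium: 570 - 5P = -24 + 4P gives P* = 66, Q* = 240.
Demand choke price (D = 0): P = 114.
CS = ½(114 − 66)(240) = 5760.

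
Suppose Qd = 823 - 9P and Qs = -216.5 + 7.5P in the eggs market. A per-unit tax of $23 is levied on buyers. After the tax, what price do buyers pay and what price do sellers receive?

Pre-tax equilibrium: P* = 63, Q* = 256.
Tax on buyers shifts demand to Qd = 823 − 9(P + 23) = 616 - 9P.
616 - 9P = -216.5 + 7.5P gives seller price Ps = 555/11; buyers pay Pb = 555/11 + 23 = 808/11.
New quantity: Q = 823 − 9(808/11) = 1781/11.

Buyers pay 808/11, sellers receive 555/11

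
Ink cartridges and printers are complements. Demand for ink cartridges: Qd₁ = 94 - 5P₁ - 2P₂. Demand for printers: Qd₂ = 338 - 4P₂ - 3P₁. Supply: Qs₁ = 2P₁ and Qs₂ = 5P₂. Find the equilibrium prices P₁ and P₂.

P₁ = 170/57, P₂ = 2084/57

Market 1: 94 - 5P₁ - 2P₂ = 2P₁ → 7P₁ + 2P₂ = 94.
Market 2: 9P₂ + 3P₁ = 338.
Eliminating P₂: 9×(1) − 2×(2) gives 57P₁ = 170, so P₁ = 170/57.
Back-substitute into (2): P₂ = (338 − 3×170/57) / 9 = 2084/57.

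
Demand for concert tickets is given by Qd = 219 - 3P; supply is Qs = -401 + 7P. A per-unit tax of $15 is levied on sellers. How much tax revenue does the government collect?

Tax revenue = 22.5

Pre-tax equilibrium: P* = 62, Q* = 33.
Tax on sellers shifts supply to Qs = -401 + 7(P − 15) = -506 + 7P.
219 - 3P = -506 + 7P gives buyer price Pb = 72.5; sellers receive Ps = 72.5 − 15 = 57.5.
New quantity: Q = 219 − 3(72.5) = 1.5.
Revenue = 15 × 1.5 = 22.5.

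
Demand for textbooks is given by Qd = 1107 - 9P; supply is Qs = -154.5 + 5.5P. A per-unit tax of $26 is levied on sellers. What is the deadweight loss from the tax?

Pre-tax equilibrium: P* = 87, Q* = 324.
Tax on sellers shifts supply to Qs = -154.5 + 5.5(P − 26) = -297.5 + 5.5P.
1107 - 9P = -297.5 + 5.5P gives buyer price Pb = 2809/29; sellers receive Ps = 2809/29 − 26 = 2055/29.
New quantity: Q = 1107 − 9(2809/29) = 6822/29.
DWL = ½ × 26 × (324 − 6822/29) = 33462/29.

Deadweight loss = 33462/29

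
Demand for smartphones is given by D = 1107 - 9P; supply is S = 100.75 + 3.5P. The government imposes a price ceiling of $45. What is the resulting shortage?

Shortage = 443.75

Equilibrium price would be P* = 80.5, so the ceiling at 45 binds.
At P = 45: D = 1107 − 9(45) = 702, S = 100.75 + 3.5(45) = 258.25.
Shortage = 702 − 258.25 = 443.75.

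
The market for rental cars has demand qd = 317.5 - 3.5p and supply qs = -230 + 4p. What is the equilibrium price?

p* = 73

Set qd = qs: 317.5 - 3.5p = -230 + 4p.
547.5 = 7.5p, so p* = 73.
q* = 317.5 − 3.5(73) = 62.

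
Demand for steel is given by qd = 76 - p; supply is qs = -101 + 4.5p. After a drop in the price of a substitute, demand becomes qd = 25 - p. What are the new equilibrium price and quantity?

Original equilibrium: p* = 354/11, q* = 482/11.
New equilibrium: 25 - p = -101 + 4.5p, so 126 = 5.5p and p' = 252/11; q' = 25 − 1(252/11) = 23/11.

p' = 252/11, q' = 23/11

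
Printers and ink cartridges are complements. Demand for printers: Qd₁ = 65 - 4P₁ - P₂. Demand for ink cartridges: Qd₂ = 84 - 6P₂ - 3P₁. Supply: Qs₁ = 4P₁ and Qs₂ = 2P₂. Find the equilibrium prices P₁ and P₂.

P₁ = 436/61, P₂ = 477/61

Market 1: 65 - 4P₁ - P₂ = 4P₁ → 8P₁ + P₂ = 65.
Market 2: 8P₂ + 3P₁ = 84.
Eliminating P₂: 8×(1) − 1×(2) gives 61P₁ = 436, so P₁ = 436/61.
Back-substitute into (2): P₂ = (84 − 3×436/61) / 8 = 477/61.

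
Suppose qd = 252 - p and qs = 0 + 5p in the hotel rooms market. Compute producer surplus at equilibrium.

Producer surplus = 4410

Equilibrium: 252 - p = 0 + 5p gives p* = 42, q* = 210.
Supply starts at p = 0 (where qs = 0).
PS = ½(42 − 0)(210) = 4410.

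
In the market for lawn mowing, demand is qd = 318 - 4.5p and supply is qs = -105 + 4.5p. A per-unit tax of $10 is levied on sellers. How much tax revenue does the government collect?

Pre-tax equilibrium: p* = 47, q* = 106.5.
Tax on sellers shifts supply to qs = -105 + 4.5(p − 10) = -150 + 4.5p.
318 - 4.5p = -150 + 4.5p gives buyer price pb = 52; sellers receive ps = 52 − 10 = 42.
New quantity: q = 318 − 4.5(52) = 84.
Revenue = 10 × 84 = 840.

Tax revenue = 840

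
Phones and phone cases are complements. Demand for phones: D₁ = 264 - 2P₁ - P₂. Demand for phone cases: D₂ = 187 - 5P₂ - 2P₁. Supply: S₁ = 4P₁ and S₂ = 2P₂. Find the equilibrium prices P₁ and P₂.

P₁ = 41.525, P₂ = 14.85

Market 1: 264 - 2P₁ - P₂ = 4P₁ → 6P₁ + P₂ = 264.
Market 2: 7P₂ + 2P₁ = 187.
Eliminating P₂: 7×(1) − 1×(2) gives 40P₁ = 1661, so P₁ = 41.525.
Back-substitute into (2): P₂ = (187 − 2×41.525) / 7 = 14.85.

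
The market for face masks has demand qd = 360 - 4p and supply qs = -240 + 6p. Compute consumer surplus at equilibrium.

Consumer surplus = 1800

Equilibrium: 360 - 4p = -240 + 6p gives p* = 60, q* = 120.
Demand choke price (qd = 0): p = 90.
CS = ½(90 − 60)(120) = 1800.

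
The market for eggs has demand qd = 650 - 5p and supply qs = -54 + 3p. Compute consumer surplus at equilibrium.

Consumer surplus = 4410

Equilibrium: 650 - 5p = -54 + 3p gives p* = 88, q* = 210.
Demand choke price (qd = 0): p = 130.
CS = ½(130 − 88)(210) = 4410.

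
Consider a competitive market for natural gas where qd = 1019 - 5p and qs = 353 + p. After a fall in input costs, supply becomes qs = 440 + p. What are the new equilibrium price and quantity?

p' = 96.5, q' = 536.5

Original equilibrium: p* = 111, q* = 464.
New equilibrium: 1019 - 5p = 440 + p, so 579 = 6p and p' = 96.5; q' = 1019 − 5(96.5) = 536.5.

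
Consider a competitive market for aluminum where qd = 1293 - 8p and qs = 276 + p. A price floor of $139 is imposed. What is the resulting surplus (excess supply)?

Surplus = 234

Equilibrium price would be p* = 113, so the floor at 139 binds.
At p = 139: qd = 181, qs = 415.
Surplus = 415 − 181 = 234.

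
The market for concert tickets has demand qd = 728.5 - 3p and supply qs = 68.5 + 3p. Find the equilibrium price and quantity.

p* = 110, q* = 398.5

Set qd = qs: 728.5 - 3p = 68.5 + 3p.
660 = 6p, so p* = 110.
q* = 728.5 − 3(110) = 398.5.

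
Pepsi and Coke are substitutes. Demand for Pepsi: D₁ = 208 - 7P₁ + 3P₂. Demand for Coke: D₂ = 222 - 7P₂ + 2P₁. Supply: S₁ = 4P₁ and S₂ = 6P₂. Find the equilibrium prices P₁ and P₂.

Market 1: 208 - 7P₁ + 3P₂ = 4P₁ → 11P₁ - 3P₂ = 208.
Market 2: 13P₂ - 2P₁ = 222.
Eliminating P₂: 13×(1) + 3×(2) gives 137P₁ = 3370, so P₁ = 3370/137.
Back-substitute into (2): P₂ = (222 + 2×3370/137) / 13 = 2858/137.

P₁ = 3370/137, P₂ = 2858/137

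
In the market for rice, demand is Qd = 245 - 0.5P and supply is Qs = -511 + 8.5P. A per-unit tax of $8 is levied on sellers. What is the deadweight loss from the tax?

Pre-tax equilibrium: P* = 84, Q* = 203.
Tax on sellers shifts supply to Qs = -511 + 8.5(P − 8) = -579 + 8.5P.
245 - 0.5P = -579 + 8.5P gives buyer price Pb = 824/9; sellers receive Ps = 824/9 − 8 = 752/9.
New quantity: Q = 245 − 0.5(824/9) = 1793/9.
DWL = ½ × 8 × (203 − 1793/9) = 136/9.

Deadweight loss = 136/9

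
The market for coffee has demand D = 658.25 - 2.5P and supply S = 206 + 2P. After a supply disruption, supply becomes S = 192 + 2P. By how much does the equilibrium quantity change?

ΔQ = -70/9

Original equilibrium: P* = 100.5, Q* = 407.
New equilibrium: 658.25 - 2.5P = 192 + 2P, so 466.25 = 4.5P and P' = 1865/18; Q' = 658.25 − 2.5(1865/18) = 3593/9.
Change in quantity: 3593/9 − 407 = -70/9.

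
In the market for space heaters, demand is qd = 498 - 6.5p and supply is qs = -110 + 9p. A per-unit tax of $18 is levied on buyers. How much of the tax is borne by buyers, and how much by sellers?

Buyers bear 324/31, sellers bear 234/31

Pre-tax equilibrium: p* = 1216/31, q* = 7534/31.
Tax on buyers shifts demand to qd = 498 − 6.5(p + 18) = 381 - 6.5p.
381 - 6.5p = -110 + 9p gives seller price ps = 982/31; buyers pay pb = 982/31 + 18 = 1540/31.
New quantity: q = 498 − 6.5(1540/31) = 5428/31.
Buyer burden = 1540/31 − 1216/31 = 324/31; seller burden = 1216/31 − 982/31 = 234/31.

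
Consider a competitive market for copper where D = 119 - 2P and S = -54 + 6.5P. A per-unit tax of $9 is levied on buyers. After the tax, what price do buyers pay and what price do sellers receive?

Pre-tax equilibrium: P* = 346/17, Q* = 1331/17.
Tax on buyers shifts demand to D = 119 − 2(P + 9) = 101 - 2P.
101 - 2P = -54 + 6.5P gives seller price Ps = 310/17; buyers pay Pb = 310/17 + 9 = 463/17.
New quantity: Q = 119 − 2(463/17) = 1097/17.

Buyers pay 463/17, sellers receive 310/17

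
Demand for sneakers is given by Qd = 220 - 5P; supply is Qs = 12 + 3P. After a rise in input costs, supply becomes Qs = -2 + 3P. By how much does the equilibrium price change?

Original equilibrium: P* = 26, Q* = 90.
New equilibrium: 220 - 5P = -2 + 3P, so 222 = 8P and P' = 27.75; Q' = 220 − 5(27.75) = 81.25.
Change in price: 27.75 − 26 = 1.75.

ΔP = 1.75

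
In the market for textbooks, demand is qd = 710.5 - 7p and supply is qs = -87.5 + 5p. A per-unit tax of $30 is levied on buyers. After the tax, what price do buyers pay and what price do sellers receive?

Buyers pay $79, sellers receive $49

Pre-tax equilibrium: p* = 66.5, q* = 245.
Tax on buyers shifts demand to qd = 710.5 − 7(p + 30) = 500.5 - 7p.
500.5 - 7p = -87.5 + 5p gives seller price ps = 49; buyers pay pb = 49 + 30 = 79.
New quantity: q = 710.5 − 7(79) = 157.5.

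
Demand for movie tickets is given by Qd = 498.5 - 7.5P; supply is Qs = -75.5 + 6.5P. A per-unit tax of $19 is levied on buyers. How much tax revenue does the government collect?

Pre-tax equilibrium: P* = 41, Q* = 191.
Tax on buyers shifts demand to Qd = 498.5 − 7.5(P + 19) = 356 - 7.5P.
356 - 7.5P = -75.5 + 6.5P gives seller price Ps = 863/28; buyers pay Pb = 863/28 + 19 = 1395/28.
New quantity: Q = 498.5 − 7.5(1395/28) = 6991/56.
Revenue = 19 × 6991/56 = 132829/56.

Tax revenue = 132829/56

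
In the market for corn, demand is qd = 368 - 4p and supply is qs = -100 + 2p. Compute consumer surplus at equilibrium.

Equilibrium: 368 - 4p = -100 + 2p gives p* = 78, q* = 56.
Demand choke price (qd = 0): p = 92.
CS = ½(92 − 78)(56) = 392.

Consumer surplus = 392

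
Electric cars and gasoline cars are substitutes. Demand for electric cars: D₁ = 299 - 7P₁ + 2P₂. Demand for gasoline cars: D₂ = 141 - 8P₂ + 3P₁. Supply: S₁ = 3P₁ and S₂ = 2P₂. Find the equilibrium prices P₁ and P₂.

Market 1: 299 - 7P₁ + 2P₂ = 3P₁ → 10P₁ - 2P₂ = 299.
Market 2: 10P₂ - 3P₁ = 141.
Eliminating P₂: 10×(1) + 2×(2) gives 94P₁ = 3272, so P₁ = 1636/47.
Back-substitute into (2): P₂ = (141 + 3×1636/47) / 10 = 2307/94.

P₁ = 1636/47, P₂ = 2307/94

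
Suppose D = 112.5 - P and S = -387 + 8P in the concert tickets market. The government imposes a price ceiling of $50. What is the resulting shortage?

Equilibrium price would be P* = 55.5, so the ceiling at 50 binds.
At P = 50: D = 112.5 − 1(50) = 62.5, S = -387 + 8(50) = 13.
Shortage = 62.5 − 13 = 49.5.

Shortage = 49.5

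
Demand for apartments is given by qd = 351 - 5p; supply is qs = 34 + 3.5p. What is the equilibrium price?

Set qd = qs: 351 - 5p = 34 + 3.5p.
317 = 8.5p, so p* = 634/17.
q* = 351 − 5(634/17) = 2797/17.

p* = 634/17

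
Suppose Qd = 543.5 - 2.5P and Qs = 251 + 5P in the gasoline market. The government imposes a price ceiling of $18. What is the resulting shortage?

Shortage = 157.5

Equilibrium price would be P* = 39, so the ceiling at 18 binds.
At P = 18: Qd = 543.5 − 2.5(18) = 498.5, Qs = 251 + 5(18) = 341.
Shortage = 498.5 − 341 = 157.5.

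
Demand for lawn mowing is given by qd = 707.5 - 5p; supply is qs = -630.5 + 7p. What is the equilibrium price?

Set qd = qs: 707.5 - 5p = -630.5 + 7p.
1338 = 12p, so p* = 111.5.
q* = 707.5 − 5(111.5) = 150.

p* = 111.5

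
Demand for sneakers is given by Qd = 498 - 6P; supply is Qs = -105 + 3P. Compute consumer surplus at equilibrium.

Consumer surplus = 768

Equilibrium: 498 - 6P = -105 + 3P gives P* = 67, Q* = 96.
Demand choke price (Qd = 0): P = 83.
CS = ½(83 − 67)(96) = 768.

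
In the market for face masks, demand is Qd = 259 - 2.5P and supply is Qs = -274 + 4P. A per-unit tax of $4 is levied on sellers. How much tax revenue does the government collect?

Tax revenue = 2488/13

Pre-tax equilibrium: P* = 82, Q* = 54.
Tax on sellers shifts supply to Qs = -274 + 4(P − 4) = -290 + 4P.
259 - 2.5P = -290 + 4P gives buyer price Pb = 1098/13; sellers receive Ps = 1098/13 − 4 = 1046/13.
New quantity: Q = 259 − 2.5(1098/13) = 622/13.
Revenue = 4 × 622/13 = 2488/13.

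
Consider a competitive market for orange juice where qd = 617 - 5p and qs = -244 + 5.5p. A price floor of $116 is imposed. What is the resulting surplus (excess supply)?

Surplus = 357

Equilibrium price would be p* = 82, so the floor at 116 binds.
At p = 116: qd = 37, qs = 394.
Surplus = 394 − 37 = 357.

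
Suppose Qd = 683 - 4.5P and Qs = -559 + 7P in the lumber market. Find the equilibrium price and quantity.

P* = 108, Q* = 197

Set Qd = Qs: 683 - 4.5P = -559 + 7P.
1242 = 11.5P, so P* = 108.
Q* = 683 − 4.5(108) = 197.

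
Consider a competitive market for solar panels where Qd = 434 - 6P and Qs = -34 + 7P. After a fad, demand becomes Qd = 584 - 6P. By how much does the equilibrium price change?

ΔP = 150/13

Original equilibrium: P* = 36, Q* = 218.
New equilibrium: 584 - 6P = -34 + 7P, so 618 = 13P and P' = 618/13; Q' = 584 − 6(618/13) = 3884/13.
Change in price: 618/13 − 36 = 150/13.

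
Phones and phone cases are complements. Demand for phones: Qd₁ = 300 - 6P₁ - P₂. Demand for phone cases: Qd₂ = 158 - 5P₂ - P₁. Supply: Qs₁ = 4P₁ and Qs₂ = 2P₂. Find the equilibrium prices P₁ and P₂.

P₁ = 1942/69, P₂ = 1280/69

Market 1: 300 - 6P₁ - P₂ = 4P₁ → 10P₁ + P₂ = 300.
Market 2: 7P₂ + P₁ = 158.
Eliminating P₂: 7×(1) − 1×(2) gives 69P₁ = 1942, so P₁ = 1942/69.
Back-substitute into (2): P₂ = (158 − 1×1942/69) / 7 = 1280/69.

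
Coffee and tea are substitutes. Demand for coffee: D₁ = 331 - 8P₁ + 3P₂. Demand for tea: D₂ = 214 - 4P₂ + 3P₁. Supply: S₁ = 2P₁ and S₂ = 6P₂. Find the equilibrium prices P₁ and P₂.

Market 1: 331 - 8P₁ + 3P₂ = 2P₁ → 10P₁ - 3P₂ = 331.
Market 2: 10P₂ - 3P₁ = 214.
Eliminating P₂: 10×(1) + 3×(2) gives 91P₁ = 3952, so P₁ = 304/7.
Back-substitute into (2): P₂ = (214 + 3×304/7) / 10 = 241/7.

P₁ = 304/7, P₂ = 241/7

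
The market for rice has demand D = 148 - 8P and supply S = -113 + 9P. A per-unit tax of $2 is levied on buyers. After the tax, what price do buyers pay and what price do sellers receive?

Pre-tax equilibrium: P* = 261/17, Q* = 428/17.
Tax on buyers shifts demand to D = 148 − 8(P + 2) = 132 - 8P.
132 - 8P = -113 + 9P gives seller price Ps = 245/17; buyers pay Pb = 245/17 + 2 = 279/17.
New quantity: Q = 148 − 8(279/17) = 284/17.

Buyers pay 279/17, sellers receive 245/17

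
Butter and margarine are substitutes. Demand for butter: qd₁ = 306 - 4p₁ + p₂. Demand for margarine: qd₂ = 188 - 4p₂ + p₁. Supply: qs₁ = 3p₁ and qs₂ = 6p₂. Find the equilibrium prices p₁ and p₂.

p₁ = 3248/69, p₂ = 1622/69

Market 1: 306 - 4p₁ + p₂ = 3p₁ → 7p₁ - p₂ = 306.
Market 2: 10p₂ - p₁ = 188.
Eliminating p₂: 10×(1) + 1×(2) gives 69p₁ = 3248, so p₁ = 3248/69.
Back-substitute into (2): p₂ = (188 + 1×3248/69) / 10 = 1622/69.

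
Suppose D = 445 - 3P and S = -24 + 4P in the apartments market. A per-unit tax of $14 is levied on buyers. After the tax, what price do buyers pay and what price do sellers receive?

Buyers pay $75, sellers receive $61

Pre-tax equilibrium: P* = 67, Q* = 244.
Tax on buyers shifts demand to D = 445 − 3(P + 14) = 403 - 3P.
403 - 3P = -24 + 4P gives seller price Ps = 61; buyers pay Pb = 61 + 14 = 75.
New quantity: Q = 445 − 3(75) = 220.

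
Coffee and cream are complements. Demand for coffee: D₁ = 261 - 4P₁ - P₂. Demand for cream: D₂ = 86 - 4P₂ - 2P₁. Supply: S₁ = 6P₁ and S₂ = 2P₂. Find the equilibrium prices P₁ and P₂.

Market 1: 261 - 4P₁ - P₂ = 6P₁ → 10P₁ + P₂ = 261.
Market 2: 6P₂ + 2P₁ = 86.
Eliminating P₂: 6×(1) − 1×(2) gives 58P₁ = 1480, so P₁ = 740/29.
Back-substitute into (2): P₂ = (86 − 2×740/29) / 6 = 169/29.

P₁ = 740/29, P₂ = 169/29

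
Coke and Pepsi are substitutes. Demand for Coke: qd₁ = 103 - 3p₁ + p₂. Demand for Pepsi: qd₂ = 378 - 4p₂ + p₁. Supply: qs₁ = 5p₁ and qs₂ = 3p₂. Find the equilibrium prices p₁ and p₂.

Market 1: 103 - 3p₁ + p₂ = 5p₁ → 8p₁ - p₂ = 103.
Market 2: 7p₂ - p₁ = 378.
Eliminating p₂: 7×(1) + 1×(2) gives 55p₁ = 1099, so p₁ = 1099/55.
Back-substitute into (2): p₂ = (378 + 1×1099/55) / 7 = 3127/55.

p₁ = 1099/55, p₂ = 3127/55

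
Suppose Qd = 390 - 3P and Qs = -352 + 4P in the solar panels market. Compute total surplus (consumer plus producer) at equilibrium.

Equilibrium: 390 - 3P = -352 + 4P gives P* = 106, Q* = 72.
Demand choke price: P = 130; supply starts at P = 88.
CS = ½(130 − 106)(72) = 864; PS = ½(106 − 88)(72) = 648.

Total surplus = 1512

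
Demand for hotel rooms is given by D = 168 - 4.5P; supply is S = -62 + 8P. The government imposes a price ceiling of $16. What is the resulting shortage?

Shortage = 30

Equilibrium price would be P* = 18.4, so the ceiling at 16 binds.
At P = 16: D = 168 − 4.5(16) = 96, S = -62 + 8(16) = 66.
Shortage = 96 − 66 = 30.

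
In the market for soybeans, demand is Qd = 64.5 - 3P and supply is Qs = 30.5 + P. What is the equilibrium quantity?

Q* = 39

Set Qd = Qs: 64.5 - 3P = 30.5 + P.
34 = 4P, so P* = 8.5.
Q* = 64.5 − 3(8.5) = 39.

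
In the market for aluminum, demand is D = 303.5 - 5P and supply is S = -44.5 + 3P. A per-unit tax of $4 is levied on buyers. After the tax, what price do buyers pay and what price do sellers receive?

Pre-tax equilibrium: P* = 43.5, Q* = 86.
Tax on buyers shifts demand to D = 303.5 − 5(P + 4) = 283.5 - 5P.
283.5 - 5P = -44.5 + 3P gives seller price Ps = 41; buyers pay Pb = 41 + 4 = 45.
New quantity: Q = 303.5 − 5(45) = 78.5.

Buyers pay $45, sellers receive $41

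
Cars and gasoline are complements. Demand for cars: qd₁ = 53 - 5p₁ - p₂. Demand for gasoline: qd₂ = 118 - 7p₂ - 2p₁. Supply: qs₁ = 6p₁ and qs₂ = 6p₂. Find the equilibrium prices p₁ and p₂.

p₁ = 571/141, p₂ = 1192/141

Market 1: 53 - 5p₁ - p₂ = 6p₁ → 11p₁ + p₂ = 53.
Market 2: 13p₂ + 2p₁ = 118.
Eliminating p₂: 13×(1) − 1×(2) gives 141p₁ = 571, so p₁ = 571/141.
Back-substitute into (2): p₂ = (118 − 2×571/141) / 13 = 1192/141.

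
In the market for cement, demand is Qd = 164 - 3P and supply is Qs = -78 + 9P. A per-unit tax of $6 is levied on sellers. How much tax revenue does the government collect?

Tax revenue = 540

Pre-tax equilibrium: P* = 121/6, Q* = 103.5.
Tax on sellers shifts supply to Qs = -78 + 9(P − 6) = -132 + 9P.
164 - 3P = -132 + 9P gives buyer price Pb = 74/3; sellers receive Ps = 74/3 − 6 = 56/3.
New quantity: Q = 164 − 3(74/3) = 90.
Revenue = 6 × 90 = 540.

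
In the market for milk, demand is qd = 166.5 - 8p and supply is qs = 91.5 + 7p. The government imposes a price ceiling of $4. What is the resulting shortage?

Shortage = 15

Equilibrium price would be p* = 5, so the ceiling at 4 binds.
At p = 4: qd = 166.5 − 8(4) = 134.5, qs = 91.5 + 7(4) = 119.5.
Shortage = 134.5 − 119.5 = 15.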